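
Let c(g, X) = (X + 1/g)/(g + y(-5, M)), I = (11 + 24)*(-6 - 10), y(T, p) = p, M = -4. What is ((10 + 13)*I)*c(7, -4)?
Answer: 16560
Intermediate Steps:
I = -560 (I = 35*(-16) = -560)
c(g, X) = (X + 1/g)/(-4 + g) (c(g, X) = (X + 1/g)/(g - 4) = (X + 1/g)/(-4 + g))
((10 + 13)*I)*c(7, -4) = ((10 + 13)*(-560))*((1 - 4*7)/(7*(-4 + 7))) = (23*(-560))*((⅐)*(1 - 28)/3) = -1840*(-27)/3 = -12880*(-9/7) = 16560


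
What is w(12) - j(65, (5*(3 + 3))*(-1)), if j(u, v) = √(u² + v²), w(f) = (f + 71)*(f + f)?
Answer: 1992 - 5*√205 ≈ 1920.4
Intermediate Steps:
w(f) = 2*f*(71 + f) (w(f) = (71 + f)*(2*f) = 2*f*(71 + f))
w(12) - j(65, (5*(3 + 3))*(-1)) = 2*12*(71 + 12) - √(65² + ((5*(3 + 3))*(-1))²) = 2*12*83 - √(4225 + ((5*6)*(-1))²) = 1992 - √(4225 + (30*(-1))²) = 1992 - √(4225 + (-30)²) = 1992 - √(4225 + 900) = 1992 - √5125 = 1992 - 5*√205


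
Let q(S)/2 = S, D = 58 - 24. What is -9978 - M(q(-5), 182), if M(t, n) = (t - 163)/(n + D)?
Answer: -2155075/216 ≈ -9977.2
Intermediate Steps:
D = 34
q(S) = 2*S
M(t, n) = (-163 + t)/(34 + n) (M(t, n) = (t - 163)/(n + 34) = (-163 + t)/(34 + n))
-9978 - M(q(-5), 182) = -9978 - (-163 + 2*(-5))/(34 + 182) = -9978 - (-163 - 10)/216 = -9978 - (-173)/216 = -9978 - 1*(-173/216) = -9978 + 173/216 = -2155075/216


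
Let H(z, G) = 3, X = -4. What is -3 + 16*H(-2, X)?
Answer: 45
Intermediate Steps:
-3 + 16*H(-2, X) = -3 + 16*3 = -3 + 48 = 45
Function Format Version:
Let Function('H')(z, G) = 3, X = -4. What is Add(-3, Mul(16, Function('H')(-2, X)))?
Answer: 45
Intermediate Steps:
Add(-3, Mul(16, Function('H')(-2, X))) = Add(-3, Mul(16, 3)) = Add(-3, 48) = 45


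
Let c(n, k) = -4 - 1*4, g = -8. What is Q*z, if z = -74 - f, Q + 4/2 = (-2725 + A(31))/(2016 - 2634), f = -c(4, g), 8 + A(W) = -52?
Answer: -63509/309 ≈ -205.53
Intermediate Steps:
A(W) = -60 (A(W) = -8 - 52 = -60)
c(n, k) = -8 (c(n, k) = -4 - 4 = -8)
f = 8 (f = -1*(-8) = 8)
Q = 1549/618 (Q = -2 + (-2725 - 60)/(2016 - 2634) = -2 - 2785/(-618) = -2 - 2785*(-1/618) = -2 + 2785/618 = 1549/618 ≈ 2.5065)
z = -82 (z = -74 - 1*8 = -74 - 8 = -82)
Q*z = (1549/618)*(-82) = -63509/309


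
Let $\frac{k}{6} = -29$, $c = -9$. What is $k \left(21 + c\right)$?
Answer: $-2088$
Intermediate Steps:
$k = -174$ ($k = 6 \left(-29\right) = -174$)
$k \left(21 + c\right) = - 174 \left(21 - 9\right) = \left(-174\right) 12 = -2088$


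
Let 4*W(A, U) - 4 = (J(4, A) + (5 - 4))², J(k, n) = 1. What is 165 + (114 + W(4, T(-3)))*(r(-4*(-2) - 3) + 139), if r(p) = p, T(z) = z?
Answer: 16869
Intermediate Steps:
W(A, U) = 2 (W(A, U) = 1 + (1 + (5 - 4))²/4 = 1 + (1 + 1)²/4 = 1 + (¼)*2² = 1 + (¼)*4 = 1 + 1 = 2)
165 + (114 + W(4, T(-3)))*(r(-4*(-2) - 3) + 139) = 165 + (114 + 2)*((-4*(-2) - 3) + 139) = 165 + 116*((8 - 3) + 139) = 165 + 116*(5 + 139) = 165 + 116*144 = 165 + 16704 = 16869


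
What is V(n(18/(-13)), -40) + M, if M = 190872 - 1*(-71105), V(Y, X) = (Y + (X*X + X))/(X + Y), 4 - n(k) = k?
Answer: 2357386/9 ≈ 2.6193e+5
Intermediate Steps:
n(k) = 4 - k
V(Y, X) = (X + Y + X²)/(X + Y) (V(Y, X) = (Y + (X² + X))/(X + Y) = (Y + (X + X²))/(X + Y) = (X + Y + X²)/(X + Y))
M = 261977 (M = 190872 + 71105 = 261977)
V(n(18/(-13)), -40) + M = (-40 + (4 - 18/(-13)) + (-40)²)/(-40 + (4 - 18/(-13))) + 261977 = (-40 + (4 - 18*(-1)/13) + 1600)/(-40 + (4 - 18*(-1)/13)) + 261977 = (-40 + (4 - 1*(-18/13)) + 1600)/(-40 + (4 - 1*(-18/13))) + 261977 = (-40 + (4 + 18/13) + 1600)/(-40 + (4 + 18/13)) + 261977 = (-40 + 70/13 + 1600)/(-40 + 70/13) + 261977 = (20350/13)/(-450/13) + 261977 = -13/450*20350/13 + 261977 = -407/9 + 261977 = 2357386/9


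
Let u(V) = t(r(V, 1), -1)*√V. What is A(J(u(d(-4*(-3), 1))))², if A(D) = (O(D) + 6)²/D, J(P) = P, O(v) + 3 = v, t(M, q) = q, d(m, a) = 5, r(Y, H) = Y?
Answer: (3 - √5)⁴/5 ≈ 0.068116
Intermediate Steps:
O(v) = -3 + v
u(V) = -√V
A(D) = (3 + D)²/D (A(D) = ((-3 + D) + 6)²/D = (3 + D)²/D)
A(J(u(d(-4*(-3), 1))))² = ((3 - √5)²/((-√5)))² = ((-√5/5)*(3 - √5)²)² = (-√5*(3 - √5)²/5)² = (3 - √5)⁴/5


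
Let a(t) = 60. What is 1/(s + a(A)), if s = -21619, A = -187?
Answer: -1/21559 ≈ -4.6384e-5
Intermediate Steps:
1/(s + a(A)) = 1/(-21619 + 60) = 1/(-21559) = -1/21559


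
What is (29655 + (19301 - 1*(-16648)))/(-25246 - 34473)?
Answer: -5964/5429 ≈ -1.0985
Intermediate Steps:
(29655 + (19301 - 1*(-16648)))/(-25246 - 34473) = (29655 + (19301 + 16648))/(-59719) = (29655 + 35949)*(-1/59719) = 65604*(-1/59719) = -5964/5429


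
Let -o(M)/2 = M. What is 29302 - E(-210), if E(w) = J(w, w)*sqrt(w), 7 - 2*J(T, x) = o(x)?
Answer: 29302 + 413*I*sqrt(210)/2 ≈ 29302.0 + 2992.5*I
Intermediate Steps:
o(M) = -2*M
J(T, x) = 7/2 + x (J(T, x) = 7/2 - (-1)*x = 7/2 + x)
E(w) = sqrt(w)*(7/2 + w) (E(w) = (7/2 + w)*sqrt(w) = sqrt(w)*(7/2 + w))
29302 - E(-210) = 29302 - sqrt(-210)*(7/2 - 210) = 29302 - I*sqrt(210)*(-413)/2 = 29302 - (-413)*I*sqrt(210)/2 = 29302 + 413*I*sqrt(210)/2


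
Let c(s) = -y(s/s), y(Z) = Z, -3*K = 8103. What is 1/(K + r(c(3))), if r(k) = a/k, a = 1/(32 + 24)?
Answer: -56/151257 ≈ -0.00037023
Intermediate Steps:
K = -2701 (K = -⅓*8103 = -2701)
c(s) = -1 (c(s) = -s/s = -1*1 = -1)
a = 1/56 ≈ 0.017857
r(k) = 1/(56*k)
1/(K + r(c(3))) = 1/(-2701 + (1/56)/(-1)) = 1/(-2701 + (1/56)*(-1)) = 1/(-2701 - 1/56) = 1/(-151257/56) = -56/151257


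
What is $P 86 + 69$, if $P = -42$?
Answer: $-3543$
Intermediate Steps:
$P 86 + 69 = \left(-42\right) 86 + 69 = -3612 + 69 = -3543$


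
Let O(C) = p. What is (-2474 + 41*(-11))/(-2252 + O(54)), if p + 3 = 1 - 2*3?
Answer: 585/452 ≈ 1.2942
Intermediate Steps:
p = -8 (p = -3 + (1 - 2*3) = -3 + (1 - 6) = -3 - 5 = -8)
O(C) = -8
(-2474 + 41*(-11))/(-2252 + O(54)) = (-2474 + 41*(-11))/(-2252 - 8) = (-2474 - 451)/(-2260) = -2925*(-1/2260) = 585/452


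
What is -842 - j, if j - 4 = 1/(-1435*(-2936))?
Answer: -3564333361/4213160 ≈ -846.00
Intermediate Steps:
j = 16852641/4213160 (j = 4 + 1/(-1435*(-2936)) = 4 - 1/1435*(-1/2936) = 4 + 1/4213160 = 16852641/4213160 ≈ 4.0000)
-842 - j = -842 - 1*16852641/4213160 = -842 - 16852641/4213160 = -3564333361/4213160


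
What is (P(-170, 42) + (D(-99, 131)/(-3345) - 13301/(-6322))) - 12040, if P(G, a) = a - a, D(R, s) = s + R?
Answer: -254566674059/21147090 ≈ -12038.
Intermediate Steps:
D(R, s) = R + s
P(G, a) = 0
(P(-170, 42) + (D(-99, 131)/(-3345) - 13301/(-6322))) - 12040 = (0 + ((-99 + 131)/(-3345) - 13301/(-6322))) - 12040 = (0 + (32*(-1/3345) - 13301*(-1/6322))) - 12040 = (0 + (-32/3345 + 13301/6322)) - 12040 = (0 + 44289541/21147090) - 12040 = 44289541/21147090 - 12040 = -254566674059/21147090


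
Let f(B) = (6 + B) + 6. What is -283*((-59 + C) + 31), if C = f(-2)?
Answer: 5094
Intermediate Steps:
f(B) = 12 + B
C = 10 (C = 12 - 2 = 10)
-283*((-59 + C) + 31) = -283*((-59 + 10) + 31) = -283*(-49 + 31) = -283*(-18) = 5094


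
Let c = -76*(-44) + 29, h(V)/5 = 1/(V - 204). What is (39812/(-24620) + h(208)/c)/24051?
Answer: -134255101/1997273446260 ≈ -6.7219e-5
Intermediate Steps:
h(V) = 5/(-204 + V) (h(V) = 5/(V - 204) = 5/(-204 + V))
c = 3373 (c = 3344 + 29 = 3373)
(39812/(-24620) + h(208)/c)/24051 = (39812/(-24620) + (5/(-204 + 208))/3373)/24051 = (39812*(-1/24620) + (5/4)*(1/3373))*(1/24051) = (-9953/6155 + (5*(¼))*(1/3373))*(1/24051) = (-9953/6155 + (5/4)*(1/3373))*(1/24051) = (-9953/6155 + 5/13492)*(1/24051) = -134255101/83043260*1/24051 = -134255101/1997273446260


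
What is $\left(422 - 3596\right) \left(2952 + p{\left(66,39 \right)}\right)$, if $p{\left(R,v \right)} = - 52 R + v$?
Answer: $1399734$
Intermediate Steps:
$p{\left(R,v \right)} = v - 52 R$
$\left(422 - 3596\right) \left(2952 + p{\left(66,39 \right)}\right) = \left(422 - 3596\right) \left(2952 + \left(39 - 3432\right)\right) = - 3174 \left(2952 + \left(39 - 3432\right)\right) = - 3174 \left(2952 - 3393\right) = \left(-3174\right) \left(-441\right) = 1399734$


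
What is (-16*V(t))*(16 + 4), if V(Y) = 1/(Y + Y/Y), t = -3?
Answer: 160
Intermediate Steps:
V(Y) = 1/(1 + Y) (V(Y) = 1/(Y + 1) = 1/(1 + Y))
(-16*V(t))*(16 + 4) = (-16/(1 - 3))*(16 + 4) = -16/(-2)*20 = -16*(-½)*20 = 8*20 = 160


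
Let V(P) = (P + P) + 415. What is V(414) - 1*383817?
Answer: -382574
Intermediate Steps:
V(P) = 415 + 2*P (V(P) = 2*P + 415 = 415 + 2*P)
V(414) - 1*383817 = (415 + 2*414) - 1*383817 = (415 + 828) - 383817 = 1243 - 383817 = -382574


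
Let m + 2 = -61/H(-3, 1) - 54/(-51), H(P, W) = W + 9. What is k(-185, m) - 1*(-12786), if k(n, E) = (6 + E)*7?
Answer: 2172381/170 ≈ 12779.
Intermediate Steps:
H(P, W) = 9 + W
m = -1197/170 (m = -2 + (-61/(9 + 1) - 54/(-51)) = -2 + (-61/10 - 54*(-1/51)) = -2 + (-61*1/10 + 18/17) = -2 + (-61/10 + 18/17) = -2 - 857/170 = -1197/170 ≈ -7.0412)
k(n, E) = 42 + 7*E
k(-185, m) - 1*(-12786) = (42 + 7*(-1197/170)) - 1*(-12786) = (42 - 8379/170) + 12786 = -1239/170 + 12786 = 2172381/170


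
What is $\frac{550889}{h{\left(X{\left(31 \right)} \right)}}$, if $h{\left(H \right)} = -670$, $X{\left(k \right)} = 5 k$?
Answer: $- \frac{550889}{670} \approx -822.22$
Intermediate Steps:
$\frac{550889}{h{\left(X{\left(31 \right)} \right)}} = \frac{550889}{-670} = 550889 \left(- \frac{1}{670}\right) = - \frac{550889}{670}$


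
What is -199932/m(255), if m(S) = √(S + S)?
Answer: -33322*√510/85 ≈ -8853.1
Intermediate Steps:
m(S) = √2*√S (m(S) = √(2*S) = √2*√S)
-199932/m(255) = -199932*√510/510 = -33322*√510/85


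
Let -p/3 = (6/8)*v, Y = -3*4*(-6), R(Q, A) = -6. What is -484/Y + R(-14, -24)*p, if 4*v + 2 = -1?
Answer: -1213/72 ≈ -16.847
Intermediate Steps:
v = -¾ (v = -½ + (¼)*(-1) = -½ - ¼ = -¾ ≈ -0.75000)
Y = 72 (Y = -12*(-6) = 72)
p = 27/16 (p = -3*6/8*(-3)/4 = -3*(⅛)*6*(-3)/4 = -9*(-3)/(4*4) = -3*(-9/16) = 27/16 ≈ 1.6875)
-484/Y + R(-14, -24)*p = -484/72 - 6*27/16 = -484*1/72 - 81/8 = -121/18 - 81/8 = -1213/72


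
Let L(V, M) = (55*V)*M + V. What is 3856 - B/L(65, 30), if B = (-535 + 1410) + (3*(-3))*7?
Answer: 413805828/107315 ≈ 3856.0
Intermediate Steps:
L(V, M) = V + 55*M*V (L(V, M) = 55*M*V + V = V + 55*M*V)
B = 812 (B = 875 - 9*7 = 875 - 63 = 812)
3856 - B/L(65, 30) = 3856 - 812/(65*(1 + 55*30)) = 3856 - 812/(65*(1 + 1650)) = 3856 - 812/(65*1651) = 3856 - 812/107315 = 413805828/107315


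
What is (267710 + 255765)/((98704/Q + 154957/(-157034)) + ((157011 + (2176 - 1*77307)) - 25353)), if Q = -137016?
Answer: 281579434388010/30405196021711 ≈ 9.2609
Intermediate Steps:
(267710 + 255765)/((98704/Q + 154957/(-157034)) + ((157011 + (2176 - 1*77307)) - 25353)) = (267710 + 255765)/((98704/(-137016) + 154957/(-157034)) + ((157011 + (2176 - 1*77307)) - 25353)) = 523475/((98704*(-1/137016) + 154957*(-1/157034)) + ((157011 + (2176 - 77307)) - 25353)) = 523475/((-12338/17127 - 154957/157034) + ((157011 - 75131) - 25353)) = 523475/(-4591434031/2689521318 + (81880 - 25353)) = 523475/(-4591434031/2689521318 + 56527) = 523475/(152025980108555/2689521318) = 523475*(2689521318/152025980108555) = 281579434388010/30405196021711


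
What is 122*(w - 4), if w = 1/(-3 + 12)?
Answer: -4270/9 ≈ -474.44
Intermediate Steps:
w = ⅑ (w = 1/9 = ⅑ ≈ 0.11111)
122*(w - 4) = 122*(⅑ - 4) = 122*(-35/9) = -4270/9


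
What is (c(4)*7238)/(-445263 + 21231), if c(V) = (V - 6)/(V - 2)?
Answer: 517/30288 ≈ 0.017069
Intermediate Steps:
c(V) = (-6 + V)/(-2 + V)
(c(4)*7238)/(-445263 + 21231) = (((-6 + 4)/(-2 + 4))*7238)/(-445263 + 21231) = ((-2/2)*7238)/(-424032) = (((1/2)*(-2))*7238)*(-1/424032) = -1*7238*(-1/424032) = -7238*(-1/424032) = 517/30288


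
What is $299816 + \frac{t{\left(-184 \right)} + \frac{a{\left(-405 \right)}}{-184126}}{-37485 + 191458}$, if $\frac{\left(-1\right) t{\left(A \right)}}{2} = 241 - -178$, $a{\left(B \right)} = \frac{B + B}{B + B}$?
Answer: $\frac{8499913145504379}{28350432598} \approx 2.9982 \cdot 10^{5}$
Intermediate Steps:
$a{\left(B \right)} = 1$ ($a{\left(B \right)} = \frac{2 B}{2 B} = 2 B \frac{1}{2 B} = 1$)
$t{\left(A \right)} = -838$ ($t{\left(A \right)} = - 2 \left(241 - -178\right) = - 2 \left(241 + 178\right) = \left(-2\right) 419 = -838$)
$299816 + \frac{t{\left(-184 \right)} + \frac{a{\left(-405 \right)}}{-184126}}{-37485 + 191458} = 299816 + \frac{-838 + 1 \frac{1}{-184126}}{-37485 + 191458} = 299816 + \frac{-838 + 1 \left(- \frac{1}{184126}\right)}{153973} = 299816 + \left(-838 - \frac{1}{184126}\right) \frac{1}{153973} = 299816 - \frac{154297589}{28350432598} = \frac{8499913145504379}{28350432598}$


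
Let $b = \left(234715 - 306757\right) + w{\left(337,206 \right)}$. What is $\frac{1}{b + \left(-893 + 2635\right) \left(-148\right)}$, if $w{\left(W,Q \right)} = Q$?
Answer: $- \frac{1}{329652} \approx -3.0335 \cdot 10^{-6}$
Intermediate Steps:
$b = -71836$ ($b = \left(234715 - 306757\right) + 206 = -72042 + 206 = -71836$)
$\frac{1}{b + \left(-893 + 2635\right) \left(-148\right)} = \frac{1}{-71836 + \left(-893 + 2635\right) \left(-148\right)} = \frac{1}{-71836 + 1742 \left(-148\right)} = \frac{1}{-71836 - 257816} = \frac{1}{-329652} = - \frac{1}{329652}$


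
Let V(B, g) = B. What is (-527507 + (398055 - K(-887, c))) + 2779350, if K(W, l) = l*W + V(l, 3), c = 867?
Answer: 3418060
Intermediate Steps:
K(W, l) = l + W*l (K(W, l) = l*W + l = W*l + l = l + W*l)
(-527507 + (398055 - K(-887, c))) + 2779350 = (-527507 + (398055 - 867*(1 - 887))) + 2779350 = (-527507 + (398055 - 867*(-886))) + 2779350 = (-527507 + (398055 - 1*(-768162))) + 2779350 = (-527507 + (398055 + 768162)) + 2779350 = (-527507 + 1166217) + 2779350 = 638710 + 2779350 = 3418060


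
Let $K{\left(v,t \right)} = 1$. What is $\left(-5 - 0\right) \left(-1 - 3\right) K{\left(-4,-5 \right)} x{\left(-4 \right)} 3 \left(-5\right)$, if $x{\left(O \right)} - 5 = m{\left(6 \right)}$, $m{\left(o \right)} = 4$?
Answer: $-2700$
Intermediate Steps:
$x{\left(O \right)} = 9$ ($x{\left(O \right)} = 5 + 4 = 9$)
$\left(-5 - 0\right) \left(-1 - 3\right) K{\left(-4,-5 \right)} x{\left(-4 \right)} 3 \left(-5\right) = \left(-5 - 0\right) \left(-1 - 3\right) 1 \cdot 9 \cdot 3 \left(-5\right) = \left(-5 + 0\right) \left(-4\right) 1 \cdot 27 \left(-5\right) = \left(-5\right) \left(-4\right) 1 \left(-135\right) = 20 \cdot 1 \left(-135\right) = 20 \left(-135\right) = -2700$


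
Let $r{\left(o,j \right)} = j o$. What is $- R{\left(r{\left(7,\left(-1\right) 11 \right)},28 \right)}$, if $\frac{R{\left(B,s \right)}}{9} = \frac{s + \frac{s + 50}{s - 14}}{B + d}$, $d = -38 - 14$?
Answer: $\frac{705}{301} \approx 2.3422$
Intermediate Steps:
$d = -52$ ($d = -38 - 14 = -52$)
$R{\left(B,s \right)} = \frac{9 \left(s + \frac{50 + s}{-14 + s}\right)}{-52 + B}$ ($R{\left(B,s \right)} = 9 \frac{s + \frac{s + 50}{s - 14}}{B - 52} = 9 \frac{s + \frac{50 + s}{-14 + s}}{-52 + B} = \frac{9 \left(s + \frac{50 + s}{-14 + s}\right)}{-52 + B}$)
$- R{\left(r{\left(7,\left(-1\right) 11 \right)},28 \right)} = - \frac{9 \left(50 + 28^{2} - 364\right)}{728 - 1456 - 14 \left(-1\right) 11 \cdot 7 + \left(-1\right) 11 \cdot 7 \cdot 28} = - \frac{9 \left(50 + 784 - 364\right)}{728 - 1456 - 14 \left(\left(-11\right) 7\right) + \left(-11\right) 7 \cdot 28} = - \frac{9 \cdot 470}{728 - 1456 - -1078 - 2156} = - \frac{9 \cdot 470}{728 - 1456 + 1078 - 2156} = - \frac{9 \cdot 470}{-1806} = - \frac{9 \left(-1\right) 470}{1806} = \left(-1\right) \left(- \frac{705}{301}\right) = \frac{705}{301}$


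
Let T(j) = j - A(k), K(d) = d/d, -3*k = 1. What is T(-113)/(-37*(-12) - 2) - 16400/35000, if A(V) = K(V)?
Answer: -28097/38675 ≈ -0.72649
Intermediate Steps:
k = -⅓ (k = -⅓*1 = -⅓ ≈ -0.33333)
K(d) = 1
A(V) = 1
T(j) = -1 + j (T(j) = j - 1*1 = j - 1 = -1 + j)
T(-113)/(-37*(-12) - 2) - 16400/35000 = (-1 - 113)/(-37*(-12) - 2) - 16400/35000 = -114/(444 - 2) - 16400*1/35000 = -114/442 - 82/175 = -114*1/442 - 82/175 = -57/221 - 82/175 = -28097/38675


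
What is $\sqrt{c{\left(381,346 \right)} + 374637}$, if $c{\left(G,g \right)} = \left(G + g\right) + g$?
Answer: $\sqrt{375710} \approx 612.95$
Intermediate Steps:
$c{\left(G,g \right)} = G + 2 g$
$\sqrt{c{\left(381,346 \right)} + 374637} = \sqrt{\left(381 + 2 \cdot 346\right) + 374637} = \sqrt{\left(381 + 692\right) + 374637} = \sqrt{1073 + 374637} = \sqrt{375710}$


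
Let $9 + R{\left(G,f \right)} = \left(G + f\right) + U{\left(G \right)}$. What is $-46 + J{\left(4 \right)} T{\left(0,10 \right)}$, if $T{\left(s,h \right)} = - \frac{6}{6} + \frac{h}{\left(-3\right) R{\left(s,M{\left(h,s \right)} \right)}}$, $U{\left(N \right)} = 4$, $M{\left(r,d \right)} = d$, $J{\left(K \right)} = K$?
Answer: $- \frac{142}{3} \approx -47.333$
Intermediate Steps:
$R{\left(G,f \right)} = -5 + G + f$ ($R{\left(G,f \right)} = -9 + \left(\left(G + f\right) + 4\right) = -9 + \left(4 + G + f\right) = -5 + G + f$)
$T{\left(s,h \right)} = -1 + \frac{h}{15 - 6 s}$ ($T{\left(s,h \right)} = - \frac{6}{6} + \frac{h}{\left(-3\right) \left(-5 + s + s\right)} = \left(-6\right) \frac{1}{6} + \frac{h}{\left(-3\right) \left(-5 + 2 s\right)} = -1 + \frac{h}{15 - 6 s}$)
$-46 + J{\left(4 \right)} T{\left(0,10 \right)} = -46 + 4 \frac{15 - 10 - 0}{3 \left(-5 + 2 \cdot 0\right)} = -46 + 4 \frac{15 - 10 + 0}{3 \left(-5 + 0\right)} = -46 + 4 \cdot \frac{1}{3} \frac{1}{-5} \cdot 5 = -46 + 4 \cdot \frac{1}{3} \left(- \frac{1}{5}\right) 5 = -46 + 4 \left(- \frac{1}{3}\right) = -46 - \frac{4}{3} = - \frac{142}{3}$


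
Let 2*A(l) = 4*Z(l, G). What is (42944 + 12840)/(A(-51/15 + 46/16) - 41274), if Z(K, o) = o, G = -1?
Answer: -13946/10319 ≈ -1.3515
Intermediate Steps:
A(l) = -2 (A(l) = (4*(-1))/2 = (½)*(-4) = -2)
(42944 + 12840)/(A(-51/15 + 46/16) - 41274) = (42944 + 12840)/(-2 - 41274) = 55784/(-41276) = 55784*(-1/41276) = -13946/10319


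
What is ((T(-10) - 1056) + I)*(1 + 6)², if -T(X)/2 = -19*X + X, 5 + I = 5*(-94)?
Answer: -92659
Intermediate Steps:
I = -475 (I = -5 + 5*(-94) = -5 - 470 = -475)
T(X) = 36*X (T(X) = -2*(-19*X + X) = -(-36)*X = 36*X)
((T(-10) - 1056) + I)*(1 + 6)² = ((36*(-10) - 1056) - 475)*(1 + 6)² = ((-360 - 1056) - 475)*7² = (-1416 - 475)*49 = -1891*49 = -92659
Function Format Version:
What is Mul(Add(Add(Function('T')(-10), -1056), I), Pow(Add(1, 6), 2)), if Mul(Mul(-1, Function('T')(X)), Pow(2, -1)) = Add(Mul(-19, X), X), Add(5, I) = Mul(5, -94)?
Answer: -92659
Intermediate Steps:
I = -475 (I = Add(-5, Mul(5, -94)) = Add(-5, -470) = -475)
Function('T')(X) = Mul(36, X) (Function('T')(X) = Mul(-2, Add(Mul(-19, X), X)) = Mul(-2, Mul(-18, X)) = Mul(36, X))
Mul(Add(Add(Function('T')(-10), -1056), I), Pow(Add(1, 6), 2)) = Mul(Add(Add(Mul(36, -10), -1056), -475), Pow(Add(1, 6), 2)) = Mul(Add(Add(-360, -1056), -475), Pow(7, 2)) = Mul(Add(-1416, -475), 49) = Mul(-1891, 49) = -92659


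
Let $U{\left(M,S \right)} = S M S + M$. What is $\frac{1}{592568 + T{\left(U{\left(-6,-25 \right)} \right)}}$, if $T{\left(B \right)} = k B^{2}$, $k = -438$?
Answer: $- \frac{1}{6178508200} \approx -1.6185 \cdot 10^{-10}$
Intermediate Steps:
$U{\left(M,S \right)} = M + M S^{2}$ ($U{\left(M,S \right)} = M S S + M = M S^{2} + M = M + M S^{2}$)
$T{\left(B \right)} = - 438 B^{2}$
$\frac{1}{592568 + T{\left(U{\left(-6,-25 \right)} \right)}} = \frac{1}{592568 - 438 \left(- 6 \left(1 + \left(-25\right)^{2}\right)\right)^{2}} = \frac{1}{592568 - 438 \left(- 6 \left(1 + 625\right)\right)^{2}} = \frac{1}{592568 - 438 \left(\left(-6\right) 626\right)^{2}} = \frac{1}{592568 - 438 \left(-3756\right)^{2}} = \frac{1}{592568 - 6179100768} = \frac{1}{-6178508200} = - \frac{1}{6178508200}$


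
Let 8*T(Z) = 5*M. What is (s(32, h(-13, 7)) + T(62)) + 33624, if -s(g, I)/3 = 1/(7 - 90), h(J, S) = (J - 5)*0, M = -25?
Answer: 22315985/664 ≈ 33608.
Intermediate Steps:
T(Z) = -125/8 (T(Z) = (5*(-25))/8 = (⅛)*(-125) = -125/8)
h(J, S) = 0 (h(J, S) = (-5 + J)*0 = 0)
s(g, I) = 3/83 (s(g, I) = -3/(7 - 90) = -3/(-83) = -3*(-1/83) = 3/83)
(s(32, h(-13, 7)) + T(62)) + 33624 = (3/83 - 125/8) + 33624 = -10351/664 + 33624 = 22315985/664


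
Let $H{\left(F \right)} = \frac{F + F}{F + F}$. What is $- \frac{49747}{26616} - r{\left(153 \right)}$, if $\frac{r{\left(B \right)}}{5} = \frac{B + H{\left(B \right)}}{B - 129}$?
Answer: $- \frac{903677}{26616} \approx -33.952$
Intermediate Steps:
$H{\left(F \right)} = 1$ ($H{\left(F \right)} = \frac{2 F}{2 F} = 2 F \frac{1}{2 F} = 1$)
$r{\left(B \right)} = \frac{5 \left(1 + B\right)}{-129 + B}$ ($r{\left(B \right)} = 5 \frac{B + 1}{B - 129} = 5 \frac{1 + B}{-129 + B} = \frac{5 \left(1 + B\right)}{-129 + B}$)
$- \frac{49747}{26616} - r{\left(153 \right)} = - \frac{49747}{26616} - \frac{5 \left(1 + 153\right)}{-129 + 153} = \left(-49747\right) \frac{1}{26616} - 5 \cdot \frac{1}{24} \cdot 154 = - \frac{49747}{26616} - 5 \cdot \frac{1}{24} \cdot 154 = - \frac{49747}{26616} - \frac{385}{12} = - \frac{903677}{26616}$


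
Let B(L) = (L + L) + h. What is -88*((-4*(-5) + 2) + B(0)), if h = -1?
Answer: -1848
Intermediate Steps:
B(L) = -1 + 2*L (B(L) = (L + L) - 1 = 2*L - 1 = -1 + 2*L)
-88*((-4*(-5) + 2) + B(0)) = -88*((-4*(-5) + 2) + (-1 + 2*0)) = -88*((20 + 2) + (-1 + 0)) = -88*(22 - 1) = -88*21 = -1848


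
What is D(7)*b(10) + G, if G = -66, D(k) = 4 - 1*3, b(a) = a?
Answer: -56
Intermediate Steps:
D(k) = 1 (D(k) = 4 - 3 = 1)
D(7)*b(10) + G = 1*10 - 66 = 10 - 66 = -56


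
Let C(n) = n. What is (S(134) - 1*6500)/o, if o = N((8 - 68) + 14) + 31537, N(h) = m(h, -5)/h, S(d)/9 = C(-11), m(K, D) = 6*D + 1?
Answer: -303554/1450731 ≈ -0.20924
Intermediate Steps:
m(K, D) = 1 + 6*D
S(d) = -99 (S(d) = 9*(-11) = -99)
N(h) = -29/h (N(h) = (1 + 6*(-5))/h = (1 - 30)/h = -29/h)
o = 1450731/46 (o = -29/((8 - 68) + 14) + 31537 = -29/(-60 + 14) + 31537 = -29/(-46) + 31537 = -29*(-1/46) + 31537 = 29/46 + 31537 = 1450731/46 ≈ 31538.)
(S(134) - 1*6500)/o = (-99 - 1*6500)/(1450731/46) = (-99 - 6500)*(46/1450731) = -6599*46/1450731 = -303554/1450731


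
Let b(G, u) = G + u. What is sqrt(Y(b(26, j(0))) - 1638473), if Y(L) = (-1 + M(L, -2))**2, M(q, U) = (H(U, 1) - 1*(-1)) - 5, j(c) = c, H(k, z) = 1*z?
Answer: I*sqrt(1638457) ≈ 1280.0*I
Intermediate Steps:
H(k, z) = z
M(q, U) = -3 (M(q, U) = (1 - 1*(-1)) - 5 = (1 + 1) - 5 = 2 - 5 = -3)
Y(L) = 16 (Y(L) = (-1 - 3)**2 = (-4)**2 = 16)
sqrt(Y(b(26, j(0))) - 1638473) = sqrt(16 - 1638473) = sqrt(-1638457) = I*sqrt(1638457)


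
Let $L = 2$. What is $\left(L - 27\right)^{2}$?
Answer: $625$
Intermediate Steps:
$\left(L - 27\right)^{2} = \left(2 - 27\right)^{2} = \left(-25\right)^{2} = 625$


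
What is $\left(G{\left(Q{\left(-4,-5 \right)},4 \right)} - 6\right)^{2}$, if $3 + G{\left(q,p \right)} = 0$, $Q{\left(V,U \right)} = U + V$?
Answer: $81$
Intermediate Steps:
$G{\left(q,p \right)} = -3$ ($G{\left(q,p \right)} = -3 + 0 = -3$)
$\left(G{\left(Q{\left(-4,-5 \right)},4 \right)} - 6\right)^{2} = \left(-3 - 6\right)^{2} = \left(-9\right)^{2} = 81$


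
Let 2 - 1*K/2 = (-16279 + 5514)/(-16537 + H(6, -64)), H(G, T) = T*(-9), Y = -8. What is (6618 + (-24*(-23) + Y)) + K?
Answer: 114354996/15961 ≈ 7164.6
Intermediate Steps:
H(G, T) = -9*T
K = 42314/15961 (K = 4 - 2*(-16279 + 5514)/(-16537 - 9*(-64)) = 4 - (-21530)/(-16537 + 576) = 4 - (-21530)/(-15961) = 4 - (-21530)*(-1)/15961 = 4 - 2*10765/15961 = 4 - 21530/15961 = 42314/15961 ≈ 2.6511)
(6618 + (-24*(-23) + Y)) + K = (6618 + (-24*(-23) - 8)) + 42314/15961 = (6618 + (552 - 8)) + 42314/15961 = (6618 + 544) + 42314/15961 = 7162 + 42314/15961 = 114354996/15961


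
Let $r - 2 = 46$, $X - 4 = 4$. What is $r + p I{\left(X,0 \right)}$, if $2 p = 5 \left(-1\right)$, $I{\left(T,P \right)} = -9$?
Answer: $\frac{141}{2} \approx 70.5$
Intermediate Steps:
$X = 8$ ($X = 4 + 4 = 8$)
$r = 48$ ($r = 2 + 46 = 48$)
$p = - \frac{5}{2}$ ($p = \frac{5 \left(-1\right)}{2} = \frac{1}{2} \left(-5\right) = - \frac{5}{2} \approx -2.5$)
$r + p I{\left(X,0 \right)} = 48 - - \frac{45}{2} = 48 + \frac{45}{2} = \frac{141}{2}$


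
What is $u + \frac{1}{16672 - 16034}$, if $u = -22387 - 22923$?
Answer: $- \frac{28907779}{638} \approx -45310.0$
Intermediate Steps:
$u = -45310$
$u + \frac{1}{16672 - 16034} = -45310 + \frac{1}{16672 - 16034} = -45310 + \frac{1}{638} = - \frac{28907779}{638}$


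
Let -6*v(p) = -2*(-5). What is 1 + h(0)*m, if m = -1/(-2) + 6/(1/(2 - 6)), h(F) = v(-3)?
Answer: 241/6 ≈ 40.167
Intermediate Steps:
v(p) = -5/3 (v(p) = -(-1)*(-5)/3 = -⅙*10 = -5/3)
h(F) = -5/3
m = -47/2 (m = -1*(-½) + 6/(1/(-4)) = ½ + 6/(-¼) = ½ + 6*(-4) = ½ - 24 = -47/2 ≈ -23.500)
1 + h(0)*m = 1 - 5/3*(-47/2) = 1 + 235/6 = 241/6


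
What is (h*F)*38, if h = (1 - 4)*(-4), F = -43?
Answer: -19608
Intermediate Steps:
h = 12 (h = -3*(-4) = 12)
(h*F)*38 = (12*(-43))*38 = -516*38 = -19608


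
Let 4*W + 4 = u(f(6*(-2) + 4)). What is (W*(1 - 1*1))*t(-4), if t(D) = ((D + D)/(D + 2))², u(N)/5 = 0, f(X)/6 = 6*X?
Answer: 0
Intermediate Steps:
f(X) = 36*X (f(X) = 6*(6*X) = 36*X)
u(N) = 0 (u(N) = 5*0 = 0)
W = -1 (W = -1 + (¼)*0 = -1 + 0 = -1)
t(D) = 4*D²/(2 + D)² (t(D) = ((2*D)/(2 + D))² = (2*D/(2 + D))² = 4*D²/(2 + D)²)
(W*(1 - 1*1))*t(-4) = (-(1 - 1*1))*(4*(-4)²/(2 - 4)²) = (-(1 - 1))*(4*16/(-2)²) = (-1*0)*(4*16*(¼)) = 0*16 = 0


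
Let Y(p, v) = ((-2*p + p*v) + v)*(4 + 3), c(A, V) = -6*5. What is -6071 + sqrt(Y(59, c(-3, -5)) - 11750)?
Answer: -6071 + 2*I*sqrt(6294) ≈ -6071.0 + 158.67*I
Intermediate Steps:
c(A, V) = -30
Y(p, v) = -14*p + 7*v + 7*p*v (Y(p, v) = (v - 2*p + p*v)*7 = -14*p + 7*v + 7*p*v)
-6071 + sqrt(Y(59, c(-3, -5)) - 11750) = -6071 + sqrt((-14*59 + 7*(-30) + 7*59*(-30)) - 11750) = -6071 + sqrt((-826 - 210 - 12390) - 11750) = -6071 + sqrt(-13426 - 11750) = -6071 + sqrt(-25176) = -6071 + 2*I*sqrt(6294)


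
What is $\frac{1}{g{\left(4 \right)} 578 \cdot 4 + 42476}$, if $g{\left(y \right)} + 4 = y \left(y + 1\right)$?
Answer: $\frac{1}{79468} \approx 1.2584 \cdot 10^{-5}$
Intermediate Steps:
$g{\left(y \right)} = -4 + y \left(1 + y\right)$ ($g{\left(y \right)} = -4 + y \left(y + 1\right) = -4 + y \left(1 + y\right)$)
$\frac{1}{g{\left(4 \right)} 578 \cdot 4 + 42476} = \frac{1}{\left(-4 + 4 + 4^{2}\right) 578 \cdot 4 + 42476} = \frac{1}{\left(-4 + 4 + 16\right) 2312 + 42476} = \frac{1}{16 \cdot 2312 + 42476} = \frac{1}{36992 + 42476} = \frac{1}{79468}$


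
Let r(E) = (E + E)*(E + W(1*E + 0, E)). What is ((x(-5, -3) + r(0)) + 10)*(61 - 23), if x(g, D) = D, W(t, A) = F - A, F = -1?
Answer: 266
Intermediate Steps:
W(t, A) = -1 - A
r(E) = -2*E (r(E) = (E + E)*(E + (-1 - E)) = (2*E)*(-1) = -2*E)
((x(-5, -3) + r(0)) + 10)*(61 - 23) = ((-3 - 2*0) + 10)*(61 - 23) = ((-3 + 0) + 10)*38 = (-3 + 10)*38 = 7*38 = 266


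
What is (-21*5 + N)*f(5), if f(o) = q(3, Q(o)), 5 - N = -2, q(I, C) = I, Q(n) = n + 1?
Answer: -294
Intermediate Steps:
Q(n) = 1 + n
N = 7 (N = 5 - 1*(-2) = 5 + 2 = 7)
f(o) = 3
(-21*5 + N)*f(5) = (-21*5 + 7)*3 = (-105 + 7)*3 = -98*3 = -294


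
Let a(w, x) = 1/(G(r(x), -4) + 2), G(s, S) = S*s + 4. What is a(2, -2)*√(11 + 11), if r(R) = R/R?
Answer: √22/2 ≈ 2.3452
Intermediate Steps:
r(R) = 1
G(s, S) = 4 + S*s
a(w, x) = ½ (a(w, x) = 1/((4 - 4*1) + 2) = 1/((4 - 4) + 2) = 1/(0 + 2) = 1/2 = ½)
a(2, -2)*√(11 + 11) = √(11 + 11)/2 = √22/2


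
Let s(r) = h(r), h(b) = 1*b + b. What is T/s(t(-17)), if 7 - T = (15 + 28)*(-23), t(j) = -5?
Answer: -498/5 ≈ -99.600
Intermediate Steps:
h(b) = 2*b (h(b) = b + b = 2*b)
T = 996 (T = 7 - (15 + 28)*(-23) = 7 - 43*(-23) = 7 - 1*(-989) = 7 + 989 = 996)
s(r) = 2*r
T/s(t(-17)) = 996/((2*(-5))) = 996/(-10) = 996*(-⅒) = -498/5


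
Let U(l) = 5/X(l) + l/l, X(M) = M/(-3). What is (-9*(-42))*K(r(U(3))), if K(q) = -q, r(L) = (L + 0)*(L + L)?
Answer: -12096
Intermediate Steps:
X(M) = -M/3 (X(M) = M*(-⅓) = -M/3)
U(l) = 1 - 15/l (U(l) = 5/((-l/3)) + l/l = 5*(-3/l) + 1 = -15/l + 1 = 1 - 15/l)
r(L) = 2*L² (r(L) = L*(2*L) = 2*L²)
(-9*(-42))*K(r(U(3))) = (-9*(-42))*(-2*((-15 + 3)/3)²) = 378*(-2*((⅓)*(-12))²) = 378*(-2*(-4)²) = 378*(-2*16) = 378*(-1*32) = 378*(-32) = -12096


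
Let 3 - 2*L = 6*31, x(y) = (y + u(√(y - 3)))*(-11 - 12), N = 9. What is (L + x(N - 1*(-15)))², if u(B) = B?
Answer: 1700805/4 + 29601*√21 ≈ 5.6085e+5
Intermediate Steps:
x(y) = -23*y - 23*√(-3 + y) (x(y) = (y + √(y - 3))*(-11 - 12) = (y + √(-3 + y))*(-23) = -23*y - 23*√(-3 + y))
L = -183/2 (L = 3/2 - 3*31 = 3/2 - ½*186 = 3/2 - 93 = -183/2 ≈ -91.500)
(L + x(N - 1*(-15)))² = (-183/2 + (-23*(9 - 1*(-15)) - 23*√(-3 + (9 - 1*(-15)))))² = (-183/2 + (-23*(9 + 15) - 23*√(-3 + (9 + 15))))² = (-183/2 + (-23*24 - 23*√(-3 + 24)))² = (-183/2 + (-552 - 23*√21))² = (-1287/2 - 23*√21)²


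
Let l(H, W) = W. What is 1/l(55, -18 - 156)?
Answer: -1/174 ≈ -0.0057471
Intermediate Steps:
1/l(55, -18 - 156) = 1/(-18 - 156) = 1/(-174) = -1/174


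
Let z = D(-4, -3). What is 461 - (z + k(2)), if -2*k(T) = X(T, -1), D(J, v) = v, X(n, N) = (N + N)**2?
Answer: 466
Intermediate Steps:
X(n, N) = 4*N**2 (X(n, N) = (2*N)**2 = 4*N**2)
k(T) = -2 (k(T) = -2*(-1)**2 = -2)
z = -3
461 - (z + k(2)) = 461 - (-3 - 2) = 461 - (-5) = 461 - 1*(-5) = 461 + 5 = 466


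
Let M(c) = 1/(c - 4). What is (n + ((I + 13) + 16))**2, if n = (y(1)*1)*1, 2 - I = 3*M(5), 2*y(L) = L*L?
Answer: 3249/4 ≈ 812.25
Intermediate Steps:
y(L) = L**2/2 (y(L) = (L*L)/2 = L**2/2)
M(c) = 1/(-4 + c)
I = -1 (I = 2 - 3/(-4 + 5) = 2 - 3/1 = 2 - 3 = -1)
n = 1/2 (n = (((1/2)*1**2)*1)*1 = (((1/2)*1)*1)*1 = ((1/2)*1)*1 = (1/2)*1 = 1/2 ≈ 0.50000)
(n + ((I + 13) + 16))**2 = (1/2 + ((-1 + 13) + 16))**2 = (1/2 + (12 + 16))**2 = (1/2 + 28)**2 = (57/2)**2 = 3249/4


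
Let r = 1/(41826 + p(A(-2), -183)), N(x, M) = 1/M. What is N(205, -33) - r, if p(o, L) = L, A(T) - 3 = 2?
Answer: -13892/458073 ≈ -0.030327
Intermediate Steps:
A(T) = 5 (A(T) = 3 + 2 = 5)
r = 1/41643 (r = 1/(41826 - 183) = 1/41643 ≈ 2.4014e-5)
N(205, -33) - r = 1/(-33) - 1*1/41643 = -1/33 - 1/41643 = -13892/458073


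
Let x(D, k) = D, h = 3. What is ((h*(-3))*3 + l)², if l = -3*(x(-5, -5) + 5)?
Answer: 729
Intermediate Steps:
l = 0 (l = -3*(-5 + 5) = -3*0 = 0)
((h*(-3))*3 + l)² = ((3*(-3))*3 + 0)² = (-9*3 + 0)² = (-27 + 0)² = (-27)² = 729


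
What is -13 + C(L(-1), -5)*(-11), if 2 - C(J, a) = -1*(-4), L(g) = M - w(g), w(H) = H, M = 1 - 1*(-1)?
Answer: 9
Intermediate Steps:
M = 2 (M = 1 + 1 = 2)
L(g) = 2 - g
C(J, a) = -2 (C(J, a) = 2 - (-1)*(-4) = 2 - 1*4 = 2 - 4 = -2)
-13 + C(L(-1), -5)*(-11) = -13 - 2*(-11) = -13 + 22 = 9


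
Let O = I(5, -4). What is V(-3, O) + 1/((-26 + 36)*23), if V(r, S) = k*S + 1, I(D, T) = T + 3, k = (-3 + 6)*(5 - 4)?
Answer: -459/230 ≈ -1.9957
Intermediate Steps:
k = 3 (k = 3*1 = 3)
I(D, T) = 3 + T
O = -1 (O = 3 - 4 = -1)
V(r, S) = 1 + 3*S (V(r, S) = 3*S + 1 = 1 + 3*S)
V(-3, O) + 1/((-26 + 36)*23) = (1 + 3*(-1)) + 1/((-26 + 36)*23) = (1 - 3) + 1/(10*23) = -2 + 1/230 = -459/230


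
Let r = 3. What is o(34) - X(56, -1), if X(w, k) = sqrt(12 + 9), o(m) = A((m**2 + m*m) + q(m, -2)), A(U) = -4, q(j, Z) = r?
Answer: -4 - sqrt(21) ≈ -8.5826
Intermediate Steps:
q(j, Z) = 3
o(m) = -4
X(w, k) = sqrt(21)
o(34) - X(56, -1) = -4 - sqrt(21)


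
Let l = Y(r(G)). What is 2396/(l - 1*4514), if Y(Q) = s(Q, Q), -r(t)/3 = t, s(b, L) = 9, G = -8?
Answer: -2396/4505 ≈ -0.53185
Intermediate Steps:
r(t) = -3*t
Y(Q) = 9
l = 9
2396/(l - 1*4514) = 2396/(9 - 1*4514) = 2396/(9 - 4514) = 2396/(-4505) = 2396*(-1/4505) = -2396/4505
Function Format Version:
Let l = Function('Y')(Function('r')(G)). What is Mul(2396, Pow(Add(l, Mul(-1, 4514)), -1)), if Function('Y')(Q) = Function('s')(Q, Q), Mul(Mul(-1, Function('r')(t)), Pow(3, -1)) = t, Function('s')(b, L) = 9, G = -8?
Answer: Rational(-2396, 4505) ≈ -0.53185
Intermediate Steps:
Function('r')(t) = Mul(-3, t)
Function('Y')(Q) = 9
l = 9
Mul(2396, Pow(Add(l, Mul(-1, 4514)), -1)) = Mul(2396, Pow(Add(9, Mul(-1, 4514)), -1)) = Mul(2396, Pow(Add(9, -4514), -1)) = Mul(2396, Pow(-4505, -1)) = Mul(2396, Rational(-1, 4505)) = Rational(-2396, 4505)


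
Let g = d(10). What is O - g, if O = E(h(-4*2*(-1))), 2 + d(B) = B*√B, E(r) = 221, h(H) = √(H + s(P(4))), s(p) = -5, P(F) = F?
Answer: 223 - 10*√10 ≈ 191.38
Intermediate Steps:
h(H) = √(-5 + H) (h(H) = √(H - 5) = √(-5 + H))
d(B) = -2 + B^(3/2) (d(B) = -2 + B*√B = -2 + B^(3/2))
O = 221
g = -2 + 10*√10 (g = -2 + 10^(3/2) = -2 + 10*√10 ≈ 29.623)
O - g = 221 - (-2 + 10*√10) = 221 + (2 - 10*√10) = 223 - 10*√10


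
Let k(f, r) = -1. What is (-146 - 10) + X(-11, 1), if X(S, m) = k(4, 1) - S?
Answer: -146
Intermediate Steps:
X(S, m) = -1 - S
(-146 - 10) + X(-11, 1) = (-146 - 10) + (-1 - 1*(-11)) = -156 + (-1 + 11) = -156 + 10 = -146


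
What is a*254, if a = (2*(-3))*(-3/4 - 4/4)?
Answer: 2667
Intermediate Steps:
a = 21/2 (a = -6*(-3*¼ - 4*¼) = -6*(-¾ - 1) = -6*(-7/4) = 21/2 ≈ 10.500)
a*254 = (21/2)*254 = 2667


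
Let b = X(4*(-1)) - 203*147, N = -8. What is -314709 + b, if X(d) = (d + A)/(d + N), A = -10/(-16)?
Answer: -11025591/32 ≈ -3.4455e+5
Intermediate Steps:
A = 5/8 (A = -10*(-1/16) = 5/8 ≈ 0.62500)
X(d) = (5/8 + d)/(-8 + d) (X(d) = (d + 5/8)/(d - 8) = (5/8 + d)/(-8 + d))
b = -954903/32 (b = (5/8 + 4*(-1))/(-8 + 4*(-1)) - 203*147 = (5/8 - 4)/(-8 - 4) - 29841 = -27/8/(-12) - 29841 = -1/12*(-27/8) - 29841 = 9/32 - 29841 = -954903/32 ≈ -29841.)
-314709 + b = -314709 - 954903/32 = -11025591/32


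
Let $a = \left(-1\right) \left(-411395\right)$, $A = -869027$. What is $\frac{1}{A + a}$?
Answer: $- \frac{1}{457632} \approx -2.1852 \cdot 10^{-6}$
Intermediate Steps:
$a = 411395$
$\frac{1}{A + a} = \frac{1}{-869027 + 411395} = \frac{1}{-457632} = - \frac{1}{457632}$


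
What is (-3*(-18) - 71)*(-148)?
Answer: 2516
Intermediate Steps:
(-3*(-18) - 71)*(-148) = (54 - 71)*(-148) = -17*(-148) = 2516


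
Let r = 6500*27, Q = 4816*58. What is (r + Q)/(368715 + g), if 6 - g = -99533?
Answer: 227414/234127 ≈ 0.97133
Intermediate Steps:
g = 99539 (g = 6 - 1*(-99533) = 6 + 99533 = 99539)
Q = 279328
r = 175500
(r + Q)/(368715 + g) = (175500 + 279328)/(368715 + 99539) = 454828/468254 = 454828*(1/468254) = 227414/234127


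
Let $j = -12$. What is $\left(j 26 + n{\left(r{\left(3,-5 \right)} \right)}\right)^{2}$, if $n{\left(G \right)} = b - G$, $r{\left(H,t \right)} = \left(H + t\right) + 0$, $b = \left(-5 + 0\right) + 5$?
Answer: $96100$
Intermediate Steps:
$b = 0$ ($b = -5 + 5 = 0$)
$r{\left(H,t \right)} = H + t$
$n{\left(G \right)} = - G$ ($n{\left(G \right)} = 0 - G = - G$)
$\left(j 26 + n{\left(r{\left(3,-5 \right)} \right)}\right)^{2} = \left(\left(-12\right) 26 - \left(3 - 5\right)\right)^{2} = \left(-312 - -2\right)^{2} = \left(-312 + 2\right)^{2} = \left(-310\right)^{2} = 96100$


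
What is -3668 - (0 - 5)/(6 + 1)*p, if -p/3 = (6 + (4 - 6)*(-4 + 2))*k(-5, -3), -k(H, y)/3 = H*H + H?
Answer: -16676/7 ≈ -2382.3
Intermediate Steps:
k(H, y) = -3*H - 3*H² (k(H, y) = -3*(H*H + H) = -3*(H² + H) = -3*(H + H²) = -3*H - 3*H²)
p = 1800 (p = -3*(6 + (4 - 6)*(-4 + 2))*(-3*(-5)*(1 - 5)) = -3*(6 - 2*(-2))*(-3*(-5)*(-4)) = -3*(6 + 4)*(-60) = -30*(-60) = -3*(-600) = 1800)
-3668 - (0 - 5)/(6 + 1)*p = -3668 - (0 - 5)/(6 + 1)*1800 = -3668 - (-5/7)*1800 = -3668 - (-5*⅐)*1800 = -3668 - (-5)*1800/7 = -3668 - 1*(-9000/7) = -3668 + 9000/7 = -16676/7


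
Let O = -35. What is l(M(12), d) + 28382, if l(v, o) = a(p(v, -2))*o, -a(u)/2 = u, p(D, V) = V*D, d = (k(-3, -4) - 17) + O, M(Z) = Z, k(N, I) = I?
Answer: 25694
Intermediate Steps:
d = -56 (d = (-4 - 17) - 35 = -21 - 35 = -56)
p(D, V) = D*V
a(u) = -2*u
l(v, o) = 4*o*v (l(v, o) = (-2*v*(-2))*o = (-(-4)*v)*o = (4*v)*o = 4*o*v)
l(M(12), d) + 28382 = 4*(-56)*12 + 28382 = -2688 + 28382 = 25694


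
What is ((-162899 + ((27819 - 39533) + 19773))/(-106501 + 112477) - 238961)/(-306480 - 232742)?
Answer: 89261611/201399417 ≈ 0.44321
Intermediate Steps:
((-162899 + ((27819 - 39533) + 19773))/(-106501 + 112477) - 238961)/(-306480 - 232742) = ((-162899 + (-11714 + 19773))/5976 - 238961)/(-539222) = ((-162899 + 8059)*(1/5976) - 238961)*(-1/539222) = (-154840*1/5976 - 238961)*(-1/539222) = (-19355/747 - 238961)*(-1/539222) = -178523222/747*(-1/539222) = 89261611/201399417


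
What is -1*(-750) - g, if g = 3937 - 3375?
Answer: 188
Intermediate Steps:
g = 562
-1*(-750) - g = -1*(-750) - 1*562 = 750 - 562 = 188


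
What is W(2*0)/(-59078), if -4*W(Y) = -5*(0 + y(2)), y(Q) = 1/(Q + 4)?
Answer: -5/1417872 ≈ -3.5264e-6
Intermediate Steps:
y(Q) = 1/(4 + Q)
W(Y) = 5/24 (W(Y) = -(-5)*(0 + 1/(4 + 2))/4 = -(-5)*(0 + 1/6)/4 = -(-5)/(4*6) = -1/4*(-5/6) = 5/24)
W(2*0)/(-59078) = (5/24)/(-59078) = (5/24)*(-1/59078) = -5/1417872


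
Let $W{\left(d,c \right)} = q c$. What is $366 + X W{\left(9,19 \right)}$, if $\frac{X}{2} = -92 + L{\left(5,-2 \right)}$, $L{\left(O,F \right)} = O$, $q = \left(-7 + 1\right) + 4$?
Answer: $6978$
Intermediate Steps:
$q = -2$ ($q = -6 + 4 = -2$)
$W{\left(d,c \right)} = - 2 c$
$X = -174$ ($X = 2 \left(-92 + 5\right) = 2 \left(-87\right) = -174$)
$366 + X W{\left(9,19 \right)} = 366 - 174 \left(\left(-2\right) 19\right) = 366 - -6612 = 366 + 6612 = 6978$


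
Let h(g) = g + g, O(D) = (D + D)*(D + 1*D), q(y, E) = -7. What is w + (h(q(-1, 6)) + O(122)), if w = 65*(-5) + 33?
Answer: 59230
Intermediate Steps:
O(D) = 4*D² (O(D) = (2*D)*(D + D) = (2*D)*(2*D) = 4*D²)
h(g) = 2*g
w = -292 (w = -325 + 33 = -292)
w + (h(q(-1, 6)) + O(122)) = -292 + (2*(-7) + 4*122²) = -292 + (-14 + 4*14884) = -292 + (-14 + 59536) = -292 + 59522 = 59230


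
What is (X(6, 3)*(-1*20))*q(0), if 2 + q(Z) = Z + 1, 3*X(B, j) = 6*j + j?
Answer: 140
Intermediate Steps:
X(B, j) = 7*j/3 (X(B, j) = (6*j + j)/3 = (7*j)/3 = 7*j/3)
q(Z) = -1 + Z (q(Z) = -2 + (Z + 1) = -2 + (1 + Z) = -1 + Z)
(X(6, 3)*(-1*20))*q(0) = (((7/3)*3)*(-1*20))*(-1 + 0) = (7*(-20))*(-1) = -140*(-1) = 140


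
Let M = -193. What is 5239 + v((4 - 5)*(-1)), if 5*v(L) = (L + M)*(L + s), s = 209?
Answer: -2825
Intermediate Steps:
v(L) = (-193 + L)*(209 + L)/5 (v(L) = ((L - 193)*(L + 209))/5 = ((-193 + L)*(209 + L))/5 = (-193 + L)*(209 + L)/5)
5239 + v((4 - 5)*(-1)) = 5239 + (-40337/5 + ((4 - 5)*(-1))²/5 + 16*((4 - 5)*(-1))/5) = 5239 + (-40337/5 + (-1*(-1))²/5 + 16*(-1*(-1))/5) = 5239 + (-40337/5 + (⅕)*1² + (16/5)*1) = 5239 + (-40337/5 + (⅕)*1 + 16/5) = 5239 + (-40337/5 + ⅕ + 16/5) = 5239 - 8064 = -2825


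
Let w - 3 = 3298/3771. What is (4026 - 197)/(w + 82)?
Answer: 14439159/323833 ≈ 44.588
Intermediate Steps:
w = 14611/3771 (w = 3 + 3298/3771 = 14611/3771 ≈ 3.8746)
(4026 - 197)/(w + 82) = (4026 - 197)/(14611/3771 + 82) = 3829/(323833/3771) = 3829*(3771/323833) = 14439159/323833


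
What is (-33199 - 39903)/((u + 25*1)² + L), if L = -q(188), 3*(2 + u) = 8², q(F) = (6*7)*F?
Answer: 657918/53375 ≈ 12.326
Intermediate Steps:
q(F) = 42*F
u = 58/3 (u = -2 + (⅓)*8² = -2 + (⅓)*64 = -2 + 64/3 = 58/3 ≈ 19.333)
L = -7896 (L = -42*188 = -1*7896 = -7896)
(-33199 - 39903)/((u + 25*1)² + L) = (-33199 - 39903)/((58/3 + 25*1)² - 7896) = -73102/((58/3 + 25)² - 7896) = -73102/((133/3)² - 7896) = -73102/(17689/9 - 7896) = -73102/(-53375/9) = -73102*(-9/53375) = 657918/53375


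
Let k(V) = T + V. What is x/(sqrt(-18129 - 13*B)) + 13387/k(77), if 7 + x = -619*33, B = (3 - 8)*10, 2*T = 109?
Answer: 26774/263 + 20434*I*sqrt(17479)/17479 ≈ 101.8 + 154.56*I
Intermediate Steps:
T = 109/2 (T = (1/2)*109 = 109/2 ≈ 54.500)
B = -50 (B = -5*10 = -50)
k(V) = 109/2 + V
x = -20434 (x = -7 - 619*33 = -7 - 20427 = -20434)
x/(sqrt(-18129 - 13*B)) + 13387/k(77) = -20434/sqrt(-18129 - 13*(-50)) + 13387/(109/2 + 77) = -20434/sqrt(-18129 + 650) + 13387/(263/2) = -20434*(-I*sqrt(17479)/17479) + 13387*(2/263) = -20434*(-I*sqrt(17479)/17479) + 26774/263 = -(-20434)*I*sqrt(17479)/17479 + 26774/263 = 20434*I*sqrt(17479)/17479 + 26774/263 = 26774/263 + 20434*I*sqrt(17479)/17479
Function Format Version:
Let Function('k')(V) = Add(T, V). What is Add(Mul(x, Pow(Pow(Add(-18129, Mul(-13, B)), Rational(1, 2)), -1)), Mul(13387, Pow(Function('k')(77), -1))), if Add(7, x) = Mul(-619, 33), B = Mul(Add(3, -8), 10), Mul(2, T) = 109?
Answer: Add(Rational(26774, 263), Mul(Rational(20434, 17479), I, Pow(17479, Rational(1, 2)))) ≈ Add(101.80, Mul(154.56, I))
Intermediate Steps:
T = Rational(109, 2) (T = Mul(Rational(1, 2), 109) = Rational(109, 2) ≈ 54.500)
B = -50 (B = Mul(-5, 10) = -50)
Function('k')(V) = Add(Rational(109, 2), V)
x = -20434 (x = Add(-7, Mul(-619, 33)) = Add(-7, -20427) = -20434)
Add(Mul(x, Pow(Pow(Add(-18129, Mul(-13, B)), Rational(1, 2)), -1)), Mul(13387, Pow(Function('k')(77), -1))) = Add(Mul(-20434, Pow(Pow(Add(-18129, Mul(-13, -50)), Rational(1, 2)), -1)), Mul(13387, Pow(Add(Rational(109, 2), 77), -1))) = Add(Mul(-20434, Pow(Pow(Add(-18129, 650), Rational(1, 2)), -1)), Mul(13387, Pow(Rational(263, 2), -1))) = Add(Mul(-20434, Pow(Pow(-17479, Rational(1, 2)), -1)), Mul(13387, Rational(2, 263))) = Add(Mul(-20434, Pow(Mul(I, Pow(17479, Rational(1, 2))), -1)), Rational(26774, 263)) = Add(Mul(-20434, Mul(Rational(-1, 17479), I, Pow(17479, Rational(1, 2)))), Rational(26774, 263)) = Add(Mul(Rational(20434, 17479), I, Pow(17479, Rational(1, 2))), Rational(26774, 263)) = Add(Rational(26774, 263), Mul(Rational(20434, 17479), I, Pow(17479, Rational(1, 2))))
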